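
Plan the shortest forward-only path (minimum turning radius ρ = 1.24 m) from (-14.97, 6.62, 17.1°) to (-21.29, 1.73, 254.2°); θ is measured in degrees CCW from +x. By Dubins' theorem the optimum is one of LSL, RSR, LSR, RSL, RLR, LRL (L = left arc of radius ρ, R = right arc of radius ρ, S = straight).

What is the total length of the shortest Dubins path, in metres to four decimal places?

Let ψ = atan2(Δy, Δx) = atan2(-4.89, -6.32) = -142.2697° be the start→goal bearing.
Normalize: d = |goal − start| / ρ = 7.990901/1.24 = 6.444275, α = (θ_start − ψ) mod 360° = 159.3697° = 2.781525 rad, β = (θ_goal − ψ) mod 360° = 36.4697° = 0.636516 rad.
Common terms: sin α = 0.352337, cos α = -0.935873, sin β = 0.594397, cos β = 0.804172, cos(α−β) = -0.543174, d² = 41.528681. Work in radians in the unit-radius frame; every candidate has L = ρ·(t + p + q).
LSL: p² = 2 + d² − 2cos(α−β) + 2d(sin α − sin β) = 41.495233; p = √p² = 6.441679; φ = atan2(cos β − cos α, d + sin α − sin β) = 0.273521 rad; t = (φ − α) mod 2π = 3.775181 rad, q = (β − φ) mod 2π = 0.362995 rad → L = 1.24·(3.775181 + 6.441679 + 0.362995) = 1.24·10.579855 = 13.119020 m
RSR: p² = 2 + d² − 2cos(α−β) + 2d(sin β − sin α) = 47.734827; p = √p² = 6.909040; φ = atan2(cos α − cos β, d − sin α + sin β) = -0.254592 rad; t = (α − φ) mod 2π = 3.036117 rad, q = (φ − β) mod 2π = 5.392078 rad → L = 1.24·(3.036117 + 6.909040 + 5.392078) = 1.24·15.337234 = 19.018171 m
LSR: p² = d² − 2 + 2cos(α−β) + 2d(sin α + sin β) = 50.644365; p = √p² = 7.116485; φ = atan2(−cos α − cos β, d + sin α + sin β) − atan2(−2, p) = 0.291788 rad; t = (φ − α) mod 2π = 3.793448 rad, q = (φ − β) mod 2π = 5.938458 rad → L = 1.24·(3.793448 + 7.116485 + 5.938458) = 1.24·16.848391 = 20.892005 m
RSL: p² = d² − 2 + 2cos(α−β) − 2d(sin α + sin β) = 26.240299; p = √p² = 5.122529; φ = atan2(cos α + cos β, d − sin α − sin β) − atan2(2, p) = -0.396183 rad; t = (α − φ) mod 2π = 3.177708 rad, q = (β − φ) mod 2π = 1.032699 rad → L = 1.24·(3.177708 + 5.122529 + 1.032699) = 1.24·9.332935 = 11.572840 m
RLR: c = (6 − d² + 2cos(α−β) + 2d(sin α − sin β))/8 = -4.966853, |c| > 1 → infeasible
LRL: c = (6 − d² + 2cos(α−β) − 2d(sin α − sin β))/8 = -4.186904, |c| > 1 → infeasible
Shortest: RSL with L = 11.572840 m ≈ 11.5728 m

11.5728 m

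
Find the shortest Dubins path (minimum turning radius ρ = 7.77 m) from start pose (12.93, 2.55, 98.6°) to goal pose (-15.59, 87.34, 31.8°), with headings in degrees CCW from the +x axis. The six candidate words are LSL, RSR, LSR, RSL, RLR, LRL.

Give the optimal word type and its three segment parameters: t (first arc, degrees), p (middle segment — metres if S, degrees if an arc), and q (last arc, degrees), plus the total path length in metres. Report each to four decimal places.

Let ψ = atan2(Δy, Δx) = atan2(84.79, -28.52) = 108.5909° be the start→goal bearing.
Normalize: d = |goal − start| / ρ = 89.458004/7.77 = 11.513257, α = (θ_start − ψ) mod 360° = 350.0091° = 6.108811 rad, β = (θ_goal − ψ) mod 360° = 283.2091° = 4.942931 rad.
Common terms: sin α = -0.173492, cos α = 0.984835, sin β = -0.973543, cos β = 0.228505, cos(α−β) = 0.393942, d² = 132.555079. Work in radians in the unit-radius frame; every candidate has L = ρ·(t + p + q).
LSL: p² = 2 + d² − 2cos(α−β) + 2d(sin α − sin β) = 152.189576; p = √p² = 12.336514; φ = atan2(cos β − cos α, d + sin α − sin β) = -0.061347 rad; t = (φ − α) mod 2π = 0.113027 rad, q = (β − φ) mod 2π = 5.004278 rad → L = 7.77·(0.113027 + 12.336514 + 5.004278) = 7.77·17.453819 = 135.616176 m
RSR: p² = 2 + d² − 2cos(α−β) + 2d(sin β − sin α) = 115.344814; p = √p² = 10.739870; φ = atan2(cos α − cos β, d − sin α + sin β) = 0.070481 rad; t = (α − φ) mod 2π = 6.038330 rad, q = (φ − β) mod 2π = 1.410735 rad → L = 7.77·(6.038330 + 10.739870 + 1.410735) = 7.77·18.188936 = 141.328029 m
LSR: p² = d² − 2 + 2cos(α−β) + 2d(sin α + sin β) = 104.930759; p = √p² = 10.243572; φ = atan2(−cos α − cos β, d + sin α + sin β) − atan2(−2, p) = 0.076301 rad; t = (φ − α) mod 2π = 0.250675 rad, q = (φ − β) mod 2π = 1.416555 rad → L = 7.77·(0.250675 + 10.243572 + 1.416555) = 7.77·11.910802 = 92.546935 m
RSL: p² = d² − 2 + 2cos(α−β) − 2d(sin α + sin β) = 157.755166; p = √p² = 12.560062; φ = atan2(cos α + cos β, d − sin α − sin β) − atan2(2, p) = -0.062363 rad; t = (α − φ) mod 2π = 6.171174 rad, q = (β − φ) mod 2π = 5.005294 rad → L = 7.77·(6.171174 + 12.560062 + 5.005294) = 7.77·23.736530 = 184.432839 m
RLR: c = (6 − d² + 2cos(α−β) + 2d(sin α − sin β))/8 = -13.418102, |c| > 1 → infeasible
LRL: c = (6 − d² + 2cos(α−β) − 2d(sin α − sin β))/8 = -18.023697, |c| > 1 → infeasible
Shortest: LSR with L = 92.546935 m ≈ 92.5469 m
Convert LSR to answer units (arcs ×180/π): t = 0.250675·180/π = 14.3626°, p = ρ·p = 7.77·10.243572 = 79.5926 m, q = 1.416555·180/π = 81.1626°, L = 92.5469 m.

LSR: t = 14.3626°, p = 79.5926 m, q = 81.1626°, L = 92.5469 m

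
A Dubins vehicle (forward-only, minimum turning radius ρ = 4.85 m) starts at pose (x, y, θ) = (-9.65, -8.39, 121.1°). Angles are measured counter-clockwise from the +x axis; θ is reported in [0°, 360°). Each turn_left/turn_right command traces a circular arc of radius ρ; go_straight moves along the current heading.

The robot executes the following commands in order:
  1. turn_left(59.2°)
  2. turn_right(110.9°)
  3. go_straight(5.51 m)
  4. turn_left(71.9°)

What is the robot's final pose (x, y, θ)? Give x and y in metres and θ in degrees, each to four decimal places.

(-17.9624, 11.1603, 141.3000°)

set_pose: (x, y, θ) = (-9.6500, -8.3900, 121.1000°), ρ = 4.85
turn_left(59.2°): centre at ρ to the left, rotate +59.2° → (-13.8283, -6.0453, 180.3000°)
turn_right(110.9°): centre at ρ to the right, rotate −110.9° → (-18.3936, 0.5111, 69.4000°)
go_straight(5.51): x += 5.51·cos θ, y += 5.51·sin θ → (-16.4549, 5.6688, 69.4000°)
turn_left(71.9°): centre at ρ to the left, rotate +71.9° → (-17.9624, 11.1603, 141.3000°)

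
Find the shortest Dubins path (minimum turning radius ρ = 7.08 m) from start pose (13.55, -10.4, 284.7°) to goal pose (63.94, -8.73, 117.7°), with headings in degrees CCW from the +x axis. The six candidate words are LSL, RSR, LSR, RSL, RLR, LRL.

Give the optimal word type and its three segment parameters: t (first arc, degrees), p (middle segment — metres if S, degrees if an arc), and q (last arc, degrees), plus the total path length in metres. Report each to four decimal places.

LSL: t = 70.0610°, p = 37.4295 m, q = 122.9390°, L = 61.2784 m

Let ψ = atan2(Δy, Δx) = atan2(1.67, 50.39) = 1.8982° be the start→goal bearing.
Normalize: d = |goal − start| / ρ = 50.417666/7.08 = 7.121139, α = (θ_start − ψ) mod 360° = 282.8018° = 4.935823 rad, β = (θ_goal − ψ) mod 360° = 115.8018° = 2.021123 rad.
Common terms: sin α = -0.975142, cos α = 0.221580, sin β = 0.900305, cos β = -0.435260, cos(α−β) = -0.974370, d² = 50.710624. Work in radians in the unit-radius frame; every candidate has L = ρ·(t + p + q).
LSL: p² = 2 + d² − 2cos(α−β) + 2d(sin α − sin β) = 27.948723; p = √p² = 5.286655; φ = atan2(cos β − cos α, d + sin α − sin β) = -0.124567 rad; t = (φ − α) mod 2π = 1.222796 rad, q = (β − φ) mod 2π = 2.145690 rad → L = 7.08·(1.222796 + 5.286655 + 2.145690) = 7.08·8.655141 = 61.278396 m
RSR: p² = 2 + d² − 2cos(α−β) + 2d(sin β − sin α) = 81.370005; p = √p² = 9.020532; φ = atan2(cos α − cos β, d − sin α + sin β) = 0.072881 rad; t = (α − φ) mod 2π = 4.862942 rad, q = (φ − β) mod 2π = 4.334943 rad → L = 7.08·(4.862942 + 9.020532 + 4.334943) = 7.08·18.218418 = 128.986396 m
LSR: p² = d² − 2 + 2cos(α−β) + 2d(sin α + sin β) = 45.696028; p = √p² = 6.759884; φ = atan2(−cos α − cos β, d + sin α + sin β) − atan2(−2, p) = 0.317973 rad; t = (φ − α) mod 2π = 1.665335 rad, q = (φ − β) mod 2π = 4.580035 rad → L = 7.08·(1.665335 + 6.759884 + 4.580035) = 7.08·13.005254 = 92.077200 m
RSL: p² = d² − 2 + 2cos(α−β) − 2d(sin α + sin β) = 47.827738; p = √p² = 6.915760; φ = atan2(cos α + cos β, d − sin α − sin β) − atan2(2, p) = -0.311200 rad; t = (α − φ) mod 2π = 5.247023 rad, q = (β − φ) mod 2π = 2.332323 rad → L = 7.08·(5.247023 + 6.915760 + 2.332323) = 7.08·14.495106 = 102.625352 m
RLR: c = (6 − d² + 2cos(α−β) + 2d(sin α − sin β))/8 = -9.171251, |c| > 1 → infeasible
LRL: c = (6 − d² + 2cos(α−β) − 2d(sin α − sin β))/8 = -2.493590, |c| > 1 → infeasible
Shortest: LSL with L = 61.278396 m ≈ 61.2784 m
Convert LSL to answer units (arcs ×180/π): t = 1.222796·180/π = 70.0610°, p = ρ·p = 7.08·5.286655 = 37.4295 m, q = 2.145690·180/π = 122.9390°, L = 61.2784 m.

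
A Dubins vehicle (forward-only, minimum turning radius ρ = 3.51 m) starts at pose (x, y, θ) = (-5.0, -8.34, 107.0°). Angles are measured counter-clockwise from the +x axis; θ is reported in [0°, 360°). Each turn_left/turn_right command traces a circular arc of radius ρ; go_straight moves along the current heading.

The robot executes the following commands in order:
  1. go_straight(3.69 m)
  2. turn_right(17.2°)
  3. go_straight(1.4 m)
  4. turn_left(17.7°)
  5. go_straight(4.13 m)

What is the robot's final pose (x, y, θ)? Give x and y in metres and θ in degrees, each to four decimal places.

set_pose: (x, y, θ) = (-5.0000, -8.3400, 107.0000°), ρ = 3.51
go_straight(3.69): x += 3.69·cos θ, y += 3.69·sin θ → (-6.0789, -4.8112, 107.0000°)
turn_right(17.2°): centre at ρ to the right, rotate −17.2° → (-6.2322, -3.7728, 89.8000°)
go_straight(1.4): x += 1.4·cos θ, y += 1.4·sin θ → (-6.2273, -2.3728, 89.8000°)
turn_left(17.7°): centre at ρ to the left, rotate +17.7° → (-6.3897, -1.3050, 107.5000°)
go_straight(4.13): x += 4.13·cos θ, y += 4.13·sin θ → (-7.6317, 2.6338, 107.5000°)

(-7.6317, 2.6338, 107.5000°)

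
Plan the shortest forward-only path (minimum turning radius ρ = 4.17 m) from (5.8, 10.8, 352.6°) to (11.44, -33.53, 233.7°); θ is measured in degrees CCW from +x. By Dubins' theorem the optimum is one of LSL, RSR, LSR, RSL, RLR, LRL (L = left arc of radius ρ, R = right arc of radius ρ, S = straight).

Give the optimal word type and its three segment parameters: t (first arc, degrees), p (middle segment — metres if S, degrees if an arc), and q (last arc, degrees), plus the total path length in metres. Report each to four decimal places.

RSR: t = 78.3306°, p = 37.8310 m, q = 40.5694°, L = 46.4846 m

Let ψ = atan2(Δy, Δx) = atan2(-44.33, 5.64) = -82.7493° be the start→goal bearing.
Normalize: d = |goal − start| / ρ = 44.687342/4.17 = 10.716389, α = (θ_start − ψ) mod 360° = 75.3493° = 1.315094 rad, β = (θ_goal − ψ) mod 360° = 316.4493° = 5.523083 rad.
Common terms: sin α = 0.967486, cos α = 0.252925, sin β = -0.688996, cos β = 0.724766, cos(α−β) = -0.483282, d² = 114.840991. Work in radians in the unit-radius frame; every candidate has L = ρ·(t + p + q).
LSL: p² = 2 + d² − 2cos(α−β) + 2d(sin α − sin β) = 153.310555; p = √p² = 12.381864; φ = atan2(cos β − cos α, d + sin α − sin β) = 0.038117 rad; t = (φ − α) mod 2π = 5.006208 rad, q = (β − φ) mod 2π = 5.484966 rad → L = 4.17·(5.006208 + 12.381864 + 5.484966) = 4.17·22.873038 = 95.380569 m
RSR: p² = 2 + d² − 2cos(α−β) + 2d(sin β − sin α) = 82.304555; p = √p² = 9.072186; φ = atan2(cos α − cos β, d − sin α + sin β) = -0.052033 rad; t = (α − φ) mod 2π = 1.367127 rad, q = (φ − β) mod 2π = 0.708069 rad → L = 4.17·(1.367127 + 9.072186 + 0.708069) = 4.17·11.147382 = 46.484584 m
LSR: p² = d² − 2 + 2cos(α−β) + 2d(sin α + sin β) = 117.843249; p = √p² = 10.855563; φ = atan2(−cos α − cos β, d + sin α + sin β) − atan2(−2, p) = 0.093505 rad; t = (φ − α) mod 2π = 5.061596 rad, q = (φ − β) mod 2π = 0.853607 rad → L = 4.17·(5.061596 + 10.855563 + 0.853607) = 4.17·16.770767 = 69.934097 m
RSL: p² = d² − 2 + 2cos(α−β) − 2d(sin α + sin β) = 105.905603; p = √p² = 10.291045; φ = atan2(cos α + cos β, d − sin α − sin β) − atan2(2, p) = -0.098556 rad; t = (α − φ) mod 2π = 1.413650 rad, q = (β − φ) mod 2π = 5.621639 rad → L = 4.17·(1.413650 + 10.291045 + 5.621639) = 4.17·17.326334 = 72.250814 m
RLR: c = (6 − d² + 2cos(α−β) + 2d(sin α − sin β))/8 = -9.288069, |c| > 1 → infeasible
LRL: c = (6 − d² + 2cos(α−β) − 2d(sin α − sin β))/8 = -18.163819, |c| > 1 → infeasible
Shortest: RSR with L = 46.484584 m ≈ 46.4846 m
Convert RSR to answer units (arcs ×180/π): t = 1.367127·180/π = 78.3306°, p = ρ·p = 4.17·9.072186 = 37.8310 m, q = 0.708069·180/π = 40.5694°, L = 46.4846 m.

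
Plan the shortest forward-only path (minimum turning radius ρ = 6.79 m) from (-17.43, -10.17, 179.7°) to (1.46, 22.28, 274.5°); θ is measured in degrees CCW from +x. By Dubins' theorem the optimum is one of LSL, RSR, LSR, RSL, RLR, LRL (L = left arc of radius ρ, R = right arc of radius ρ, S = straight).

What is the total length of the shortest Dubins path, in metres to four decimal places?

Let ψ = atan2(Δy, Δx) = atan2(32.45, 18.89) = 59.7952° be the start→goal bearing.
Normalize: d = |goal − start| / ρ = 37.547764/6.79 = 5.529862, α = (θ_start − ψ) mod 360° = 119.9048° = 2.092734 rad, β = (θ_goal − ψ) mod 360° = 214.7048° = 3.747306 rad.
Common terms: sin α = 0.866855, cos α = -0.498561, sin β = -0.569349, cos β = -0.822096, cos(α−β) = -0.083678, d² = 30.579376. Work in radians in the unit-radius frame; every candidate has L = ρ·(t + p + q).
LSL: p² = 2 + d² − 2cos(α−β) + 2d(sin α − sin β) = 48.630746; p = √p² = 6.973575; φ = atan2(cos β − cos α, d + sin α − sin β) = -0.046411 rad; t = (φ − α) mod 2π = 4.144040 rad, q = (β − φ) mod 2π = 3.793717 rad → L = 6.79·(4.144040 + 6.973575 + 3.793717) = 6.79·14.911332 = 101.247946 m
RSR: p² = 2 + d² − 2cos(α−β) + 2d(sin β − sin α) = 16.862717; p = √p² = 4.106424; φ = atan2(cos α − cos β, d − sin α + sin β) = 0.078869 rad; t = (α − φ) mod 2π = 2.013864 rad, q = (φ − β) mod 2π = 2.614749 rad → L = 6.79·(2.013864 + 4.106424 + 2.614749) = 6.79·8.735037 = 59.310902 m
LSR: p² = d² − 2 + 2cos(α−β) + 2d(sin α + sin β) = 31.702358; p = √p² = 5.630485; φ = atan2(−cos α − cos β, d + sin α + sin β) − atan2(−2, p) = 0.564173 rad; t = (φ − α) mod 2π = 4.754625 rad, q = (φ − β) mod 2π = 3.100053 rad → L = 6.79·(4.754625 + 5.630485 + 3.100053) = 6.79·13.485162 = 91.564253 m
RSL: p² = d² − 2 + 2cos(α−β) − 2d(sin α + sin β) = 25.121682; p = √p² = 5.012153; φ = atan2(cos α + cos β, d − sin α − sin β) − atan2(2, p) = -0.626908 rad; t = (α − φ) mod 2π = 2.719642 rad, q = (β − φ) mod 2π = 4.374214 rad → L = 6.79·(2.719642 + 5.012153 + 4.374214) = 6.79·12.106009 = 82.199802 m
RLR: c = (6 − d² + 2cos(α−β) + 2d(sin α − sin β))/8 = -1.107840, |c| > 1 → infeasible
LRL: c = (6 − d² + 2cos(α−β) − 2d(sin α − sin β))/8 = -5.078843, |c| > 1 → infeasible
Shortest: RSR with L = 59.310902 m ≈ 59.3109 m

59.3109 m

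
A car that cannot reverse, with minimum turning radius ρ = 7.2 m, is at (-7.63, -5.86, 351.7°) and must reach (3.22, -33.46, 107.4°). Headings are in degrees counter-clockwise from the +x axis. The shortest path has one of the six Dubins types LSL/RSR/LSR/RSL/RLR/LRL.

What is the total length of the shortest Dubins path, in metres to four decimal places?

56.9226 m

Let ψ = atan2(Δy, Δx) = atan2(-27.60, 10.85) = -68.5394° be the start→goal bearing.
Normalize: d = |goal − start| / ρ = 29.656070/7.2 = 4.118899, α = (θ_start − ψ) mod 360° = 60.2394° = 1.051376 rad, β = (θ_goal − ψ) mod 360° = 175.9394° = 3.070722 rad.
Common terms: sin α = 0.868107, cos α = 0.496377, sin β = 0.070811, cos β = -0.997490, cos(α−β) = -0.433659, d² = 16.965326. Work in radians in the unit-radius frame; every candidate has L = ρ·(t + p + q).
LSL: p² = 2 + d² − 2cos(α−β) + 2d(sin α − sin β) = 26.400607; p = √p² = 5.138152; φ = atan2(cos β − cos α, d + sin α − sin β) = -0.295000 rad; t = (φ − α) mod 2π = 4.936809 rad, q = (β − φ) mod 2π = 3.365722 rad → L = 7.2·(4.936809 + 5.138152 + 3.365722) = 7.2·13.440683 = 96.772920 m
RSR: p² = 2 + d² − 2cos(α−β) + 2d(sin β − sin α) = 13.264682; p = √p² = 3.642071; φ = atan2(cos α − cos β, d − sin α + sin β) = 0.422640 rad; t = (α − φ) mod 2π = 0.628736 rad, q = (φ − β) mod 2π = 3.635103 rad → L = 7.2·(0.628736 + 3.642071 + 3.635103) = 7.2·7.905910 = 56.922555 m
LSR: p² = d² − 2 + 2cos(α−β) + 2d(sin α + sin β) = 21.832627; p = √p² = 4.672540; φ = atan2(−cos α − cos β, d + sin α + sin β) − atan2(−2, p) = 0.503191 rad; t = (φ − α) mod 2π = 5.735000 rad, q = (φ − β) mod 2π = 3.715654 rad → L = 7.2·(5.735000 + 4.672540 + 3.715654) = 7.2·14.123194 = 101.687000 m
RSL: p² = d² − 2 + 2cos(α−β) − 2d(sin α + sin β) = 6.363389; p = √p² = 2.522576; φ = atan2(cos α + cos β, d − sin α − sin β) − atan2(2, p) = -0.826658 rad; t = (α − φ) mod 2π = 1.878035 rad, q = (β − φ) mod 2π = 3.897381 rad → L = 7.2·(1.878035 + 2.522576 + 3.897381) = 7.2·8.297991 = 59.745535 m
RLR: c = (6 − d² + 2cos(α−β) + 2d(sin α − sin β))/8 = -0.658085; p = 2π − arccos c = 3.994116 rad; φ = atan2(cos α − cos β, d − sin α + sin β) = 0.422640 rad; t = (α − φ + p/2) mod 2π = 2.625794 rad, q = (α − β − t + p) mod 2π = 5.632161 rad → L = 7.2·(2.625794 + 3.994116 + 5.632161) = 7.2·12.252072 = 88.214916 m
LRL: c = (6 − d² + 2cos(α−β) − 2d(sin α − sin β))/8 = -2.300076, |c| > 1 → infeasible
Shortest: RSR with L = 56.922555 m ≈ 56.9226 m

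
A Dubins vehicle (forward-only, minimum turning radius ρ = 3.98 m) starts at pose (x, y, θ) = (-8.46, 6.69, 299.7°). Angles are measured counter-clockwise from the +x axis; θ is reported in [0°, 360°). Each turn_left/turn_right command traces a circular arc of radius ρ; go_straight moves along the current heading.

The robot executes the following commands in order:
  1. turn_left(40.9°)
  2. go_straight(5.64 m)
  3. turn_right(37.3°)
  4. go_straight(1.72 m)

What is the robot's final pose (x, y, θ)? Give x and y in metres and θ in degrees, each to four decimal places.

(1.9438, 0.0280, 303.3000°)

set_pose: (x, y, θ) = (-8.4600, 6.6900, 299.7000°), ρ = 3.98
turn_left(40.9°): centre at ρ to the left, rotate +40.9° → (-6.3248, 4.9079, 340.6000°)
go_straight(5.64): x += 5.64·cos θ, y += 5.64·sin θ → (-1.0051, 3.0345, 340.6000°)
turn_right(37.3°): centre at ρ to the right, rotate −37.3° → (0.9994, 1.4656, 303.3000°)
go_straight(1.72): x += 1.72·cos θ, y += 1.72·sin θ → (1.9438, 0.0280, 303.3000°)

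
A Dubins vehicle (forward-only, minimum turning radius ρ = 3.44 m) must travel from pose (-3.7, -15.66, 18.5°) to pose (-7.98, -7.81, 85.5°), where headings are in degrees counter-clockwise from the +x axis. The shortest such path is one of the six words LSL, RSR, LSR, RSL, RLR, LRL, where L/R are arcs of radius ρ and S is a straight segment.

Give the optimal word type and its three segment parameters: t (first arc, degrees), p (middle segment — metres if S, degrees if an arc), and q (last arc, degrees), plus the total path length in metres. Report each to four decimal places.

Let ψ = atan2(Δy, Δx) = atan2(7.85, -4.28) = 118.6002° be the start→goal bearing.
Normalize: d = |goal − start| / ρ = 8.940968/3.44 = 2.599118, α = (θ_start − ψ) mod 360° = 259.8998° = 4.536107 rad, β = (θ_goal − ψ) mod 360° = 326.8998° = 5.705477 rad.
Common terms: sin α = -0.984502, cos α = -0.175371, sin β = -0.546105, cos β = 0.837717, cos(α−β) = 0.390731, d² = 6.755417. Work in radians in the unit-radius frame; every candidate has L = ρ·(t + p + q).
LSL: p² = 2 + d² − 2cos(α−β) + 2d(sin α − sin β) = 5.695062; p = √p² = 2.386433; φ = atan2(cos β − cos α, d + sin α − sin β) = 0.438431 rad; t = (φ − α) mod 2π = 2.185510 rad, q = (β − φ) mod 2π = 5.267046 rad → L = 3.44·(2.185510 + 2.386433 + 5.267046) = 3.44·9.838989 = 33.846122 m
RSR: p² = 2 + d² − 2cos(α−β) + 2d(sin β − sin α) = 10.252847; p = √p² = 3.202007; φ = atan2(cos α − cos β, d − sin α + sin β) = -0.321923 rad; t = (α − φ) mod 2π = 4.858030 rad, q = (φ − β) mod 2π = 0.255785 rad → L = 3.44·(4.858030 + 3.202007 + 0.255785) = 3.44·8.315821 = 28.606426 m
LSR: p² = d² − 2 + 2cos(α−β) + 2d(sin α + sin β) = -2.419583 < 0 → infeasible
RSL: p² = d² − 2 + 2cos(α−β) − 2d(sin α + sin β) = 13.493341; p = √p² = 3.673328; φ = atan2(cos α + cos β, d − sin α − sin β) − atan2(2, p) = -0.339553 rad; t = (α − φ) mod 2π = 4.875660 rad, q = (β − φ) mod 2π = 6.045031 rad → L = 3.44·(4.875660 + 3.673328 + 6.045031) = 3.44·14.594019 = 50.203426 m
RLR: c = (6 − d² + 2cos(α−β) + 2d(sin α − sin β))/8 = -0.281606; p = 2π − arccos c = 4.426922 rad; φ = atan2(cos α − cos β, d − sin α + sin β) = -0.321923 rad; t = (α − φ + p/2) mod 2π = 0.788305 rad, q = (α − β − t + p) mod 2π = 2.469246 rad → L = 3.44·(0.788305 + 4.426922 + 2.469246) = 3.44·7.684473 = 26.434587 m
LRL: c = (6 − d² + 2cos(α−β) − 2d(sin α − sin β))/8 = 0.288117; p = 2π − arccos c = 5.004649 rad; φ = atan2(cos β − cos α, d + sin α − sin β) = 0.438431 rad; t = (φ − α + p/2) mod 2π = 4.687834 rad, q = (β − α − t + p) mod 2π = 1.486185 rad → L = 3.44·(4.687834 + 5.004649 + 1.486185) = 3.44·11.178669 = 38.454620 m
Shortest: RLR with L = 26.434587 m ≈ 26.4346 m
Convert RLR to answer units (arcs ×180/π): t = 0.788305·180/π = 45.1666°, p = 4.426922·180/π = 253.6439°, q = 2.469246·180/π = 141.4774°, L = 26.4346 m.

RLR: t = 45.1666°, p = 253.6439°, q = 141.4774°, L = 26.4346 m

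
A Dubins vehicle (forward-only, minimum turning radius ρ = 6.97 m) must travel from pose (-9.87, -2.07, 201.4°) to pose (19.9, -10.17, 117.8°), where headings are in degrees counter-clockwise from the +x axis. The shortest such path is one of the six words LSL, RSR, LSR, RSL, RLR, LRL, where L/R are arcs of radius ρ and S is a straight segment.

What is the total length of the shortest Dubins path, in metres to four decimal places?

55.2389 m

Let ψ = atan2(Δy, Δx) = atan2(-8.10, 29.77) = -15.2209° be the start→goal bearing.
Normalize: d = |goal − start| / ρ = 30.852275/6.97 = 4.426438, α = (θ_start − ψ) mod 360° = 216.6209° = 3.780748 rad, β = (θ_goal − ψ) mod 360° = 133.0209° = 2.321653 rad.
Common terms: sin α = -0.596518, cos α = -0.802600, sin β = 0.731105, cos β = -0.682265, cos(α−β) = 0.111469, d² = 19.593357. Work in radians in the unit-radius frame; every candidate has L = ρ·(t + p + q).
LSL: p² = 2 + d² − 2cos(α−β) + 2d(sin α − sin β) = 9.617140; p = √p² = 3.101151; φ = atan2(cos β − cos α, d + sin α − sin β) = 0.038813 rad; t = (φ − α) mod 2π = 2.541250 rad, q = (β − φ) mod 2π = 2.282840 rad → L = 6.97·(2.541250 + 3.101151 + 2.282840) = 6.97·7.925241 = 55.238933 m
RSR: p² = 2 + d² − 2cos(α−β) + 2d(sin β − sin α) = 33.123698; p = √p² = 5.755319; φ = atan2(cos α − cos β, d − sin α + sin β) = -0.020910 rad; t = (α − φ) mod 2π = 3.801658 rad, q = (φ − β) mod 2π = 3.940622 rad → L = 6.97·(3.801658 + 5.755319 + 3.940622) = 6.97·13.497600 = 94.078270 m
LSR: p² = d² − 2 + 2cos(α−β) + 2d(sin α + sin β) = 19.007775; p = √p² = 4.359791; φ = atan2(−cos α − cos β, d + sin α + sin β) − atan2(−2, p) = 0.744830 rad; t = (φ − α) mod 2π = 3.247267 rad, q = (φ − β) mod 2π = 4.706363 rad → L = 6.97·(3.247267 + 4.359791 + 4.706363) = 6.97·12.313421 = 85.824542 m
RSL: p² = d² − 2 + 2cos(α−β) − 2d(sin α + sin β) = 16.624814; p = √p² = 4.077354; φ = atan2(cos α + cos β, d − sin α − sin β) − atan2(2, p) = -0.789113 rad; t = (α − φ) mod 2π = 4.569861 rad, q = (β − φ) mod 2π = 3.110766 rad → L = 6.97·(4.569861 + 4.077354 + 3.110766) = 6.97·11.757981 = 81.953128 m
RLR: c = (6 − d² + 2cos(α−β) + 2d(sin α − sin β))/8 = -3.140462, |c| > 1 → infeasible
LRL: c = (6 − d² + 2cos(α−β) − 2d(sin α − sin β))/8 = -0.202142; p = 2π − arccos c = 4.508844 rad; φ = atan2(cos β − cos α, d + sin α − sin β) = 0.038813 rad; t = (φ − α + p/2) mod 2π = 4.795672 rad, q = (β − α − t + p) mod 2π = 4.537262 rad → L = 6.97·(4.795672 + 4.508844 + 4.537262) = 6.97·13.841778 = 96.477192 m
Shortest: LSL with L = 55.238933 m ≈ 55.2389 m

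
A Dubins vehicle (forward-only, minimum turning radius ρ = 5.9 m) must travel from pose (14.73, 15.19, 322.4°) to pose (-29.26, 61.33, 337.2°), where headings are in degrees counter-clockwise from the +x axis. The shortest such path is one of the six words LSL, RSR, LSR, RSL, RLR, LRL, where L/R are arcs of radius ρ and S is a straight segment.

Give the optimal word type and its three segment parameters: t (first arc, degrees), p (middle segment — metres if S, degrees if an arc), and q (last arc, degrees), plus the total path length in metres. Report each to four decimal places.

RSR: t = 189.1557°, p = 62.2914 m, q = 156.0443°, L = 97.8382 m

Let ψ = atan2(Δy, Δx) = atan2(46.14, -43.99) = 133.6335° be the start→goal bearing.
Normalize: d = |goal − start| / ρ = 63.749664/5.9 = 10.805028, α = (θ_start − ψ) mod 360° = 188.7665° = 3.294597 rad, β = (θ_goal − ψ) mod 360° = 203.5665° = 3.552906 rad.
Common terms: sin α = -0.152408, cos α = -0.988318, sin β = -0.399813, cos β = -0.916597, cos(α−β) = 0.966823, d² = 116.748627. Work in radians in the unit-radius frame; every candidate has L = ρ·(t + p + q).
LSL: p² = 2 + d² − 2cos(α−β) + 2d(sin α − sin β) = 122.161420; p = √p² = 11.052666; φ = atan2(cos β − cos α, d + sin α − sin β) = 0.006489 rad; t = (φ − α) mod 2π = 2.995077 rad, q = (β − φ) mod 2π = 3.546417 rad → L = 5.9·(2.995077 + 11.052666 + 3.546417) = 5.9·17.594160 = 103.805543 m
RSR: p² = 2 + d² − 2cos(α−β) + 2d(sin β − sin α) = 111.468540; p = √p² = 10.557866; φ = atan2(cos α − cos β, d − sin α + sin β) = -0.006793 rad; t = (α − φ) mod 2π = 3.301390 rad, q = (φ − β) mod 2π = 2.723486 rad → L = 5.9·(3.301390 + 10.557866 + 2.723486) = 5.9·16.582743 = 97.838183 m
LSR: p² = d² − 2 + 2cos(α−β) + 2d(sin α + sin β) = 104.748744; p = √p² = 10.234683; φ = atan2(−cos α − cos β, d + sin α + sin β) − atan2(−2, p) = 0.376682 rad; t = (φ − α) mod 2π = 3.365270 rad, q = (φ − β) mod 2π = 3.106961 rad → L = 5.9·(3.365270 + 10.234683 + 3.106961) = 5.9·16.706915 = 98.570799 m
RSL: p² = d² − 2 + 2cos(α−β) − 2d(sin α + sin β) = 128.615804; p = √p² = 11.340891; φ = atan2(cos α + cos β, d − sin α − sin β) − atan2(2, p) = -0.340738 rad; t = (α − φ) mod 2π = 3.635335 rad, q = (β − φ) mod 2π = 3.893644 rad → L = 5.9·(3.635335 + 11.340891 + 3.893644) = 5.9·18.869870 = 111.332230 m
RLR: c = (6 − d² + 2cos(α−β) + 2d(sin α − sin β))/8 = -12.933568, |c| > 1 → infeasible
LRL: c = (6 − d² + 2cos(α−β) − 2d(sin α − sin β))/8 = -14.270177, |c| > 1 → infeasible
Shortest: RSR with L = 97.838183 m ≈ 97.8382 m
Convert RSR to answer units (arcs ×180/π): t = 3.301390·180/π = 189.1557°, p = ρ·p = 5.9·10.557866 = 62.2914 m, q = 2.723486·180/π = 156.0443°, L = 97.8382 m.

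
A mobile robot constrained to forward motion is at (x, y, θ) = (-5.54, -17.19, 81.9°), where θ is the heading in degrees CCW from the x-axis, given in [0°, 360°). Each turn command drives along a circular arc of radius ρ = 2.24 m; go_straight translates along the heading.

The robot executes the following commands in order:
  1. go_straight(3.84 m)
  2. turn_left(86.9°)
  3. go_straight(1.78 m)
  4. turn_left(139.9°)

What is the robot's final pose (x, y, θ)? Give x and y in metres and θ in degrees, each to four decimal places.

(-10.7109, -14.1275, 308.7000°)

set_pose: (x, y, θ) = (-5.5400, -17.1900, 81.9000°), ρ = 2.24
go_straight(3.84): x += 3.84·cos θ, y += 3.84·sin θ → (-4.9989, -13.3883, 81.9000°)
turn_left(86.9°): centre at ρ to the left, rotate +86.9° → (-6.7815, -10.8754, 168.8000°)
go_straight(1.78): x += 1.78·cos θ, y += 1.78·sin θ → (-8.5276, -10.5296, 168.8000°)
turn_left(139.9°): centre at ρ to the left, rotate +139.9° → (-10.7109, -14.1275, 308.7000°)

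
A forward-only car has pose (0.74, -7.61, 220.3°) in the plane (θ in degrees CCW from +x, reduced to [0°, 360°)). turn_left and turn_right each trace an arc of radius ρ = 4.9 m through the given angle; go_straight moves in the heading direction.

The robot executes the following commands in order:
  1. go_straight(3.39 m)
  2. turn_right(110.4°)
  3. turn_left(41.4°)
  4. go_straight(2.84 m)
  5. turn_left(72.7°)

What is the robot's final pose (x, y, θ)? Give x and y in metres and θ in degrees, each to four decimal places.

set_pose: (x, y, θ) = (0.7400, -7.6100, 220.3000°), ρ = 4.9
go_straight(3.39): x += 3.39·cos θ, y += 3.39·sin θ → (-1.8454, -9.8026, 220.3000°)
turn_right(110.4°): centre at ρ to the right, rotate −110.4° → (-9.6221, -7.7334, 109.9000°)
turn_left(41.4°): centre at ρ to the left, rotate +41.4° → (-11.8764, -5.1032, 151.3000°)
go_straight(2.84): x += 2.84·cos θ, y += 2.84·sin θ → (-14.3675, -3.7394, 151.3000°)
turn_left(72.7°): centre at ρ to the left, rotate +72.7° → (-20.1245, -4.5127, 224.0000°)

(-20.1245, -4.5127, 224.0000°)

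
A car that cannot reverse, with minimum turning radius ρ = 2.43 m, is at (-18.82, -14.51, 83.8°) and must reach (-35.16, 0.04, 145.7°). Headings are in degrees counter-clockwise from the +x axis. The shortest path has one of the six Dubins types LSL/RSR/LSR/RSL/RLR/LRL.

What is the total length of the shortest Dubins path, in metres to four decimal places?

Let ψ = atan2(Δy, Δx) = atan2(14.55, -16.34) = 138.3164° be the start→goal bearing.
Normalize: d = |goal − start| / ρ = 21.879170/2.43 = 9.003774, α = (θ_start − ψ) mod 360° = 305.4836° = 5.331694 rad, β = (θ_goal − ψ) mod 360° = 7.3836° = 0.128867 rad.
Common terms: sin α = -0.814282, cos α = 0.580469, sin β = 0.128511, cos β = 0.991708, cos(α−β) = 0.471012, d² = 81.067944. Work in radians in the unit-radius frame; every candidate has L = ρ·(t + p + q).
LSL: p² = 2 + d² − 2cos(α−β) + 2d(sin α − sin β) = 65.148527; p = √p² = 8.071464; φ = atan2(cos β − cos α, d + sin α − sin β) = 0.050972 rad; t = (φ − α) mod 2π = 1.002463 rad, q = (β − φ) mod 2π = 0.077896 rad → L = 2.43·(1.002463 + 8.071464 + 0.077896) = 2.43·9.151823 = 22.238929 m
RSR: p² = 2 + d² − 2cos(α−β) + 2d(sin β − sin α) = 99.103312; p = √p² = 9.955065; φ = atan2(cos α − cos β, d − sin α + sin β) = -0.041321 rad; t = (α − φ) mod 2π = 5.373015 rad, q = (φ − β) mod 2π = 6.112997 rad → L = 2.43·(5.373015 + 9.955065 + 6.112997) = 2.43·21.441076 = 52.101816 m
LSR: p² = d² − 2 + 2cos(α−β) + 2d(sin α + sin β) = 67.660912; p = √p² = 8.225625; φ = atan2(−cos α − cos β, d + sin α + sin β) − atan2(−2, p) = 0.051709 rad; t = (φ − α) mod 2π = 1.003200 rad, q = (φ − β) mod 2π = 6.206027 rad → L = 2.43·(1.003200 + 8.225625 + 6.206027) = 2.43·15.434853 = 37.506692 m
RSL: p² = d² − 2 + 2cos(α−β) − 2d(sin α + sin β) = 92.359023; p = √p² = 9.610360; φ = atan2(cos α + cos β, d − sin α − sin β) − atan2(2, p) = -0.044327 rad; t = (α − φ) mod 2π = 5.376021 rad, q = (β − φ) mod 2π = 0.173194 rad → L = 2.43·(5.376021 + 9.610360 + 0.173194) = 2.43·15.159575 = 36.837768 m
RLR: c = (6 − d² + 2cos(α−β) + 2d(sin α − sin β))/8 = -11.387914, |c| > 1 → infeasible
LRL: c = (6 − d² + 2cos(α−β) − 2d(sin α − sin β))/8 = -7.143566, |c| > 1 → infeasible
Shortest: LSL with L = 22.238929 m ≈ 22.2389 m

22.2389 m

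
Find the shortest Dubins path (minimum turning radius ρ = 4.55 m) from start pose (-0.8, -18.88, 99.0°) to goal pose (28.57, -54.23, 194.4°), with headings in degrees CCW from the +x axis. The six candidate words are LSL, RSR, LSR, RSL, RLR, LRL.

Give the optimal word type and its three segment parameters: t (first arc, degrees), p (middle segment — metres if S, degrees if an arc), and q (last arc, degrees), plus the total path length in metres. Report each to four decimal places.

Let ψ = atan2(Δy, Δx) = atan2(-35.35, 29.37) = -50.2790° be the start→goal bearing.
Normalize: d = |goal − start| / ρ = 45.958888/4.55 = 10.100855, α = (θ_start − ψ) mod 360° = 149.2790° = 2.605411 rad, β = (θ_goal − ψ) mod 360° = 244.6790° = 4.270455 rad.
Common terms: sin α = 0.510858, cos α = -0.859665, sin β = -0.903926, cos β = -0.427689, cos(α−β) = -0.094108, d² = 102.027262. Work in radians in the unit-radius frame; every candidate has L = ρ·(t + p + q).
LSL: p² = 2 + d² − 2cos(α−β) + 2d(sin α − sin β) = 132.796527; p = √p² = 11.523738; φ = atan2(cos β − cos α, d + sin α − sin β) = 0.037495 rad; t = (φ − α) mod 2π = 3.715269 rad, q = (β − φ) mod 2π = 4.232960 rad → L = 4.55·(3.715269 + 11.523738 + 4.232960) = 4.55·19.471967 = 88.597450 m
RSR: p² = 2 + d² − 2cos(α−β) + 2d(sin β − sin α) = 75.634431; p = √p² = 8.696806; φ = atan2(cos α − cos β, d − sin α + sin β) = -0.049691 rad; t = (α − φ) mod 2π = 2.655102 rad, q = (φ − β) mod 2π = 1.963039 rad → L = 4.55·(2.655102 + 8.696806 + 1.963039) = 4.55·13.314947 = 60.583009 m
LSR: p² = d² − 2 + 2cos(α−β) + 2d(sin α + sin β) = 91.898391; p = √p² = 9.586365; φ = atan2(−cos α − cos β, d + sin α + sin β) − atan2(−2, p) = 0.337521 rad; t = (φ − α) mod 2π = 4.015295 rad, q = (φ − β) mod 2π = 2.350251 rad → L = 4.55·(4.015295 + 9.586365 + 2.350251) = 4.55·15.951912 = 72.581197 m
RSL: p² = d² − 2 + 2cos(α−β) − 2d(sin α + sin β) = 107.779700; p = √p² = 10.381700; φ = atan2(cos α + cos β, d − sin α − sin β) − atan2(2, p) = -0.312381 rad; t = (α − φ) mod 2π = 2.917792 rad, q = (β − φ) mod 2π = 4.582836 rad → L = 4.55·(2.917792 + 10.381700 + 4.582836) = 4.55·17.882328 = 81.364594 m
RLR: c = (6 − d² + 2cos(α−β) + 2d(sin α − sin β))/8 = -8.454304, |c| > 1 → infeasible
LRL: c = (6 − d² + 2cos(α−β) − 2d(sin α − sin β))/8 = -15.599566, |c| > 1 → infeasible
Shortest: RSR with L = 60.583009 m ≈ 60.5830 m
Convert RSR to answer units (arcs ×180/π): t = 2.655102·180/π = 152.1261°, p = ρ·p = 4.55·8.696806 = 39.5705 m, q = 1.963039·180/π = 112.4739°, L = 60.5830 m.

RSR: t = 152.1261°, p = 39.5705 m, q = 112.4739°, L = 60.5830 m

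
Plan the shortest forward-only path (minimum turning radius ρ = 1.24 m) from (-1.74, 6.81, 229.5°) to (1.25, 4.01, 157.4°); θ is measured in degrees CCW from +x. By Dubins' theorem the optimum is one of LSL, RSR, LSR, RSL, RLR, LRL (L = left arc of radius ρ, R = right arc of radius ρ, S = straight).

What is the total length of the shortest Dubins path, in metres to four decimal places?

Let ψ = atan2(Δy, Δx) = atan2(-2.80, 2.99) = -43.1205° be the start→goal bearing.
Normalize: d = |goal − start| / ρ = 4.096352/1.24 = 3.303510, α = (θ_start − ψ) mod 360° = 272.6205° = 4.758125 rad, β = (θ_goal − ψ) mod 360° = 200.5205° = 3.499743 rad.
Common terms: sin α = -0.998954, cos α = 0.045720, sin β = -0.350543, cos β = -0.936547, cos(α−β) = 0.307357, d² = 10.913176. Work in radians in the unit-radius frame; every candidate has L = ρ·(t + p + q).
LSL: p² = 2 + d² − 2cos(α−β) + 2d(sin α − sin β) = 8.014394; p = √p² = 2.830971; φ = atan2(cos β − cos α, d + sin α − sin β) = -0.354341 rad; t = (φ − α) mod 2π = 1.170719 rad, q = (β − φ) mod 2π = 3.854083 rad → L = 1.24·(1.170719 + 2.830971 + 3.854083) = 1.24·7.855773 = 9.741159 m
RSR: p² = 2 + d² − 2cos(α−β) + 2d(sin β − sin α) = 16.582532; p = √p² = 4.072166; φ = atan2(cos α − cos β, d − sin α + sin β) = 0.243618 rad; t = (α − φ) mod 2π = 4.514508 rad, q = (φ − β) mod 2π = 3.027060 rad → L = 1.24·(4.514508 + 4.072166 + 3.027060) = 1.24·11.613733 = 14.401029 m
LSR: p² = d² − 2 + 2cos(α−β) + 2d(sin α + sin β) = 0.611738; p = √p² = 0.782137; φ = atan2(−cos α − cos β, d + sin α + sin β) − atan2(−2, p) = 1.625759 rad; t = (φ − α) mod 2π = 3.150819 rad, q = (φ − β) mod 2π = 4.409202 rad → L = 1.24·(3.150819 + 0.782137 + 4.409202) = 1.24·8.342158 = 10.344276 m
RSL: p² = d² − 2 + 2cos(α−β) − 2d(sin α + sin β) = 18.444041; p = √p² = 4.294653; φ = atan2(cos α + cos β, d − sin α − sin β) − atan2(2, p) = -0.624992 rad; t = (α − φ) mod 2π = 5.383117 rad, q = (β − φ) mod 2π = 4.124735 rad → L = 1.24·(5.383117 + 4.294653 + 4.124735) = 1.24·13.802505 = 17.115106 m
RLR: c = (6 − d² + 2cos(α−β) + 2d(sin α − sin β))/8 = -1.072817, |c| > 1 → infeasible
LRL: c = (6 − d² + 2cos(α−β) − 2d(sin α − sin β))/8 = -0.001799; p = 2π − arccos c = 4.710590 rad; φ = atan2(cos β − cos α, d + sin α − sin β) = -0.354341 rad; t = (φ − α + p/2) mod 2π = 3.526014 rad, q = (β − α − t + p) mod 2π = 6.209378 rad → L = 1.24·(3.526014 + 4.710590 + 6.209378) = 1.24·14.445982 = 17.913018 m
Shortest: LSL with L = 9.741159 m ≈ 9.7412 m

9.7412 m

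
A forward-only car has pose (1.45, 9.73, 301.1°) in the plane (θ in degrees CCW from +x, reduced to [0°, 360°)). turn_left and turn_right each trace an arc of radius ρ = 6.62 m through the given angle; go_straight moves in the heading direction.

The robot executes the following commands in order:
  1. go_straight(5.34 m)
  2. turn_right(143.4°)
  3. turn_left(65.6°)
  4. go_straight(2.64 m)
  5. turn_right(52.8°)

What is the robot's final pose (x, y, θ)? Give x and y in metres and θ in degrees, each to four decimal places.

(-18.5784, -9.2158, 170.5000°)

set_pose: (x, y, θ) = (1.4500, 9.7300, 301.1000°), ρ = 6.62
go_straight(5.34): x += 5.34·cos θ, y += 5.34·sin θ → (4.2083, 5.1575, 301.1000°)
turn_right(143.4°): centre at ρ to the right, rotate −143.4° → (-3.9722, -4.3868, 157.7000°)
turn_left(65.6°): centre at ρ to the left, rotate +65.6° → (-11.0243, -5.6938, 223.3000°)
go_straight(2.64): x += 2.64·cos θ, y += 2.64·sin θ → (-12.9456, -7.5044, 223.3000°)
turn_right(52.8°): centre at ρ to the right, rotate −52.8° → (-18.5784, -9.2158, 170.5000°)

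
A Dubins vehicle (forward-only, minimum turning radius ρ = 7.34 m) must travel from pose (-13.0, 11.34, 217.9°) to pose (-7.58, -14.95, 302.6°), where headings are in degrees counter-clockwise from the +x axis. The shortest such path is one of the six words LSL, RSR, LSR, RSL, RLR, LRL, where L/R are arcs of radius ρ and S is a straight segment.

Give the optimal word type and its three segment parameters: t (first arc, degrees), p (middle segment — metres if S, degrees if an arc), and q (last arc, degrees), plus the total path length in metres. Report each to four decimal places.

LSL: t = 75.3122°, p = 18.0007 m, q = 9.3878°, L = 28.8514 m

Let ψ = atan2(Δy, Δx) = atan2(-26.29, 5.42) = -78.3510° be the start→goal bearing.
Normalize: d = |goal − start| / ρ = 26.842885/7.34 = 3.657069, α = (θ_start − ψ) mod 360° = 296.2510° = 5.170555 rad, β = (θ_goal − ψ) mod 360° = 20.9510° = 0.365664 rad.
Common terms: sin α = -0.896865, cos α = 0.442304, sin β = 0.357569, cos β = 0.933887, cos(α−β) = 0.092371, d² = 13.374153. Work in radians in the unit-radius frame; every candidate has L = ρ·(t + p + q).
LSL: p² = 2 + d² − 2cos(α−β) + 2d(sin α − sin β) = 6.014306; p = √p² = 2.452408; φ = atan2(cos β − cos α, d + sin α − sin β) = 0.201816 rad; t = (φ − α) mod 2π = 1.314446 rad, q = (β − φ) mod 2π = 0.163848 rad → L = 7.34·(1.314446 + 2.452408 + 0.163848) = 7.34·3.930702 = 28.851353 m
RSR: p² = 2 + d² − 2cos(α−β) + 2d(sin β − sin α) = 24.364517; p = √p² = 4.936043; φ = atan2(cos α − cos β, d − sin α + sin β) = -0.099756 rad; t = (α − φ) mod 2π = 5.270311 rad, q = (φ − β) mod 2π = 5.817766 rad → L = 7.34·(5.270311 + 4.936043 + 5.817766) = 7.34·16.024119 = 117.617037 m
LSR: p² = d² − 2 + 2cos(α−β) + 2d(sin α + sin β) = 7.614410; p = √p² = 2.759422; φ = atan2(−cos α − cos β, d + sin α + sin β) − atan2(−2, p) = 0.211489 rad; t = (φ − α) mod 2π = 1.324119 rad, q = (φ − β) mod 2π = 6.129011 rad → L = 7.34·(1.324119 + 2.759422 + 6.129011) = 7.34·10.212552 = 74.960135 m
RSL: p² = d² − 2 + 2cos(α−β) − 2d(sin α + sin β) = 15.503377; p = √p² = 3.937433; φ = atan2(cos α + cos β, d − sin α − sin β) − atan2(2, p) = -0.153087 rad; t = (α − φ) mod 2π = 5.323643 rad, q = (β − φ) mod 2π = 0.518751 rad → L = 7.34·(5.323643 + 3.937433 + 0.518751) = 7.34·9.779826 = 71.783926 m
RLR: c = (6 − d² + 2cos(α−β) + 2d(sin α − sin β))/8 = -2.045565, |c| > 1 → infeasible
LRL: c = (6 − d² + 2cos(α−β) − 2d(sin α − sin β))/8 = 0.248212; p = 2π − arccos c = 4.963223 rad; φ = atan2(cos β − cos α, d + sin α − sin β) = 0.201816 rad; t = (φ − α + p/2) mod 2π = 3.796057 rad, q = (β − α − t + p) mod 2π = 2.645459 rad → L = 7.34·(3.796057 + 4.963223 + 2.645459) = 7.34·11.404740 = 83.710788 m
Shortest: LSL with L = 28.851353 m ≈ 28.8514 m
Convert LSL to answer units (arcs ×180/π): t = 1.314446·180/π = 75.3122°, p = ρ·p = 7.34·2.452408 = 18.0007 m, q = 0.163848·180/π = 9.3878°, L = 28.8514 m.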